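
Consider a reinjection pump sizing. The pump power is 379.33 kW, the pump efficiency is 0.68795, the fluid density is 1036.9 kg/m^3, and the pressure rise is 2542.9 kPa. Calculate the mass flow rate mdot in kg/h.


mdot = P_pump * rho * eta / dP
mdot = 379.33 * 1036.9 * 0.68795 / 2542.9
mdot = 106.4098 kg/s
Convert: 106.4098 kg/s * 3600.0 = 3.8308e+05 kg/h
mdot = 3.8308e+05 kg/h


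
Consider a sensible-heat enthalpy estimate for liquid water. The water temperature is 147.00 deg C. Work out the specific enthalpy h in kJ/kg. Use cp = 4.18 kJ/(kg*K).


h = cp * T
h = 4.18 * 147.00
h = 614.46 kJ/kg


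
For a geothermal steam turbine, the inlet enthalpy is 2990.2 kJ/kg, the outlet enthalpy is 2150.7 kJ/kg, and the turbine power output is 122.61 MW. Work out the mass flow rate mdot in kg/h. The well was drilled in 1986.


mdot = P * 1000 / (h_in - h_out)
mdot = 122.61 * 1000 / (2990.2 - 2150.7)
mdot = 146.0512 kg/s
Convert: 146.0512 kg/s * 3600.0 = 5.2578e+05 kg/h
mdot = 5.2578e+05 kg/h


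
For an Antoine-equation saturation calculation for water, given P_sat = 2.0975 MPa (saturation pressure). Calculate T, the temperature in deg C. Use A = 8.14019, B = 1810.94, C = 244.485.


T = B / (A - log10(P_sat * 760 / 0.101325)) - C
T = 1810.94 / (8.14019 - log10(2.0975 * 760 / 0.101325)) - 244.485
T = 214.75 deg C


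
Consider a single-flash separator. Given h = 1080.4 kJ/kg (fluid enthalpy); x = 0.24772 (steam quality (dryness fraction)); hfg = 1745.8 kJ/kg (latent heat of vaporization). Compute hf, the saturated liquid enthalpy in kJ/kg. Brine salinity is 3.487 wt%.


hf = h - x * hfg
hf = 1080.4 - 0.24772 * 1745.8
hf = 647.93 kJ/kg


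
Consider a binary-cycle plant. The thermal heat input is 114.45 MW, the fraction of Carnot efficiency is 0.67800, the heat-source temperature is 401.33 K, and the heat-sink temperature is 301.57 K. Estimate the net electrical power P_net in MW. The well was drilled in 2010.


Step 1: eta = (1 - Tc/Th)*f = (1 - 301.57/401.33)*0.678 = 0.1685328
Step 2: P_net = eta * Q_in = 0.1685328 * 114.45 = 19.289 MW
P_net = 19.289 MW


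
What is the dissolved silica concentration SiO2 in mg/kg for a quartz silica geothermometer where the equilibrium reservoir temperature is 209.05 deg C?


SiO2 = 10^(5.19 - 1309/(T_eq + 273.15))
SiO2 = 10^(5.19 - 1309/(209.05 + 273.15))
SiO2 = 298.78 mg/kg


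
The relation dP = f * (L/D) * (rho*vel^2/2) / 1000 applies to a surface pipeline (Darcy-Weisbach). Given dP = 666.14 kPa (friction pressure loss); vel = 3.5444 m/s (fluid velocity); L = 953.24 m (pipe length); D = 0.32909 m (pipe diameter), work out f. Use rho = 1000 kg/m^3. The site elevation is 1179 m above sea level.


f = dP*1000 / ((L/D)*(rho*vel^2/2))
f = 666.14*1000 / ((953.24/0.32909)*(1000*3.5444^2/2))
f = 0.036612


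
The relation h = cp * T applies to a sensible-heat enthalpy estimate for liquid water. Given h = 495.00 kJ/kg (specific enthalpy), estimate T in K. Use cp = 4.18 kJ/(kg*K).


T = h / cp
T = 495.00 / 4.18
T = 118.4211 deg C
Convert to K: 118.4211 + 273.15 = 391.57 K
T = 391.57 K


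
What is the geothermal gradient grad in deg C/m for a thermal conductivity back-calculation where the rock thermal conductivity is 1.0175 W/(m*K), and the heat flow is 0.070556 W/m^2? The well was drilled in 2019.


grad = q / k * 1000
grad = 0.070556 / 1.0175 * 1000
grad = 69.34251 deg C/km
Convert: 69.34251 deg C/km * 0.001 = 0.069343 deg C/m
grad = 0.069343 deg C/m


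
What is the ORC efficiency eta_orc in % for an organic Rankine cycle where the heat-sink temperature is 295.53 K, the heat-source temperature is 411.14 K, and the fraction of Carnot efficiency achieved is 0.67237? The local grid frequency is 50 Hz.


eta_orc = (1 - Tc/Th) * f * 100
eta_orc = (1 - 295.53/411.14) * 0.67237 * 100
eta_orc = 18.907 %


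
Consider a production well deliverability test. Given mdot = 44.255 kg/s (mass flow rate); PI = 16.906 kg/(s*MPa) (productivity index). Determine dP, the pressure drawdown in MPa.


dP = mdot * 1000 / PI
dP = 44.255 * 1000 / 16.906
dP = 2617.710 kPa
Convert: 2617.710 kPa * 0.001 = 2.6177 MPa
dP = 2.6177 MPa


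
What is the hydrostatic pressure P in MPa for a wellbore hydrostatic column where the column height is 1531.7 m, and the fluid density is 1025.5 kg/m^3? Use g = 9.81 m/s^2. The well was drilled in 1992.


P = rho * g * h / 1e6
P = 1025.5 * 9.81 * 1531.7 / 1e6
P = 15.409 MPa


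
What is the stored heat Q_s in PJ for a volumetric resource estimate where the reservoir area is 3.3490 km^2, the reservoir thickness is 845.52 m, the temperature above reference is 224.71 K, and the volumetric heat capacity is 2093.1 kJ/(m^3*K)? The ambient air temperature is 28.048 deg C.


Step 1: Vr = A*1e6*hr = 3.349*1e6*845.52 = 2.831646e+09 m^3
Step 2: Q_s = Vr*rhoc*dT/1e12 = 2.831646e+09*2093.1*224.71/1e12 = 1331.8 PJ
Q_s = 1331.8 PJ


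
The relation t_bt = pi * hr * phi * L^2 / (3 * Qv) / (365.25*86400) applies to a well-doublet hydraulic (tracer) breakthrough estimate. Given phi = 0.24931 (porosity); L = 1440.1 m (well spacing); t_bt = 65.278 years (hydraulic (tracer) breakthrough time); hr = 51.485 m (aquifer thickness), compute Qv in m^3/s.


Qv = pi*hr*phi*L^2 / (3*t_bt*365.25*86400)
Qv = pi*51.485*0.24931*1440.1^2 / (3*65.278*365.25*86400)
Qv = 0.013532 m^3/s


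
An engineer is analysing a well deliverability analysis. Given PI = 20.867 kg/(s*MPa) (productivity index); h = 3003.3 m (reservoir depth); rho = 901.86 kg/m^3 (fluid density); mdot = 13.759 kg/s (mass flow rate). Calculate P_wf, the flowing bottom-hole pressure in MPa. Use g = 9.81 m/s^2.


Step 1: P_i = rho*g*h/1e6 = 901.86*9.81*3003.3/1e6 = 26.57094 MPa
Step 2: P_wf = P_i - mdot/PI = 26.57094 - 13.759/20.867 = 25.912 MPa
P_wf = 25.912 MPa


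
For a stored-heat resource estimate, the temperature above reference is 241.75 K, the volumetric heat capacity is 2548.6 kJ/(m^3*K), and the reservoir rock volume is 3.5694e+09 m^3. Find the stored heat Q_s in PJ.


Q_s = Vr * rhoc * dT / 1e12
Q_s = 3.5694e+09 * 2548.6 * 241.75 / 1e12
Q_s = 2199.2 PJ


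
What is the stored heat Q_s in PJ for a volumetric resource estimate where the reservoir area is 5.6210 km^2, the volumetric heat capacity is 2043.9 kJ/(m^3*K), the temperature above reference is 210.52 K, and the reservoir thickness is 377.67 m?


Step 1: Vr = A*1e6*hr = 5.621*1e6*377.67 = 2.122883e+09 m^3
Step 2: Q_s = Vr*rhoc*dT/1e12 = 2.122883e+09*2043.9*210.52/1e12 = 913.44 PJ
Q_s = 913.44 PJ


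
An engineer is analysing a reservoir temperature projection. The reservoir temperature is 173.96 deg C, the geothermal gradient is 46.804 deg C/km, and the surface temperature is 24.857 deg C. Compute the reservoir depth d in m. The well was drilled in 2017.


d = (T_res - T_surf) / grad * 1000
d = (173.96 - 24.857) / 46.804 * 1000
d = 3185.7 m


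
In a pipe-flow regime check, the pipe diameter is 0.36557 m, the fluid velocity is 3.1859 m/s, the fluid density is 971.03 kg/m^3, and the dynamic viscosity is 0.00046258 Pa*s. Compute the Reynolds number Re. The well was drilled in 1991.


Re = rho * vel * D / mu
Re = 971.03 * 3.1859 * 0.36557 / 0.00046258
Re = 2.4448e+06


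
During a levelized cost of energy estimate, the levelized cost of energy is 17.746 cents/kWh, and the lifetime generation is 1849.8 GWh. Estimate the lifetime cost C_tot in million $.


C_tot = LCOE / 100 * E_tot
C_tot = 17.746 / 100 * 1849.8
C_tot = 328.27 million $


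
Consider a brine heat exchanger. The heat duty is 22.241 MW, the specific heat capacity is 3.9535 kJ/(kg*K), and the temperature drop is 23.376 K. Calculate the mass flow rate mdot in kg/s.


mdot = Q * 1000 / (cp * dT)
mdot = 22.241 * 1000 / (3.9535 * 23.376)
mdot = 240.66 kg/s


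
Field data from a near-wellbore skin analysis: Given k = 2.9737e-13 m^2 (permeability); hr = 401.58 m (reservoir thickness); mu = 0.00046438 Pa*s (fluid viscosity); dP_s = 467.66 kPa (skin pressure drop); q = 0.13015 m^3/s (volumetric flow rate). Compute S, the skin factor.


S = dP_s * 1000 * 2*pi*k*hr / (q*mu)
S = 467.66 * 1000 * 2*pi*2.9737e-13*401.58 / (0.13015*0.00046438)
S = 5.8058


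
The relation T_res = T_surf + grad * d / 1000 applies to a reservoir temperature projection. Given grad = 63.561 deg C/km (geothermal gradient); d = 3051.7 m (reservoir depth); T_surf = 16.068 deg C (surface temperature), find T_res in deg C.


T_res = T_surf + grad * d / 1000
T_res = 16.068 + 63.561 * 3051.7 / 1000
T_res = 210.04 deg C


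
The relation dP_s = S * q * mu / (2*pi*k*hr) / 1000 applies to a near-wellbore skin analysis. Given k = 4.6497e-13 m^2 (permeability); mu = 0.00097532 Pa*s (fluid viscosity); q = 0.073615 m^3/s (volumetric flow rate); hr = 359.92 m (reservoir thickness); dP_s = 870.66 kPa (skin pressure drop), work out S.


S = dP_s * 1000 * 2*pi*k*hr / (q*mu)
S = 870.66 * 1000 * 2*pi*4.6497e-13*359.92 / (0.073615*0.00097532)
S = 12.751


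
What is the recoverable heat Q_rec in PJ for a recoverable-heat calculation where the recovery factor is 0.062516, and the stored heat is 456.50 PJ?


Q_rec = Q_s * RF
Q_rec = 456.50 * 0.062516
Q_rec = 28.539 PJ


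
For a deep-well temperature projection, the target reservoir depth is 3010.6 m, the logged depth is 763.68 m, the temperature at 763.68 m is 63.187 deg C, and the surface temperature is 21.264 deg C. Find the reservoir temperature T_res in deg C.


Step 1: grad = (T_d1 - T_surf)/d1 * 1000 = (63.187 - 21.264)/763.68 * 1000 = 54.89603 deg C/km
Step 2: T_res = T_surf + grad*d2/1000 = 21.264 + 54.89603*3010.6/1000 = 186.53 deg C
T_res = 186.53 deg C


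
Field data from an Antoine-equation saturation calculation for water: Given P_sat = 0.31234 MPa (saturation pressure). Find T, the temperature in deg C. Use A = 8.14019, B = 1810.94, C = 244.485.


T = B / (A - log10(P_sat * 760 / 0.101325)) - C
T = 1810.94 / (8.14019 - log10(0.31234 * 760 / 0.101325)) - 244.485
T = 135.13 deg C


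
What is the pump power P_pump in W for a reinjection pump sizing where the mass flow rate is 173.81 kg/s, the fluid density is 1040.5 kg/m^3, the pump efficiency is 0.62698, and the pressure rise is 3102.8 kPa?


P_pump = mdot * dP / (rho * eta)
P_pump = 173.81 * 3102.8 / (1040.5 * 0.62698)
P_pump = 826.6711 kW
Convert: 826.6711 kW * 1000.0 = 8.2667e+05 W
P_pump = 8.2667e+05 W


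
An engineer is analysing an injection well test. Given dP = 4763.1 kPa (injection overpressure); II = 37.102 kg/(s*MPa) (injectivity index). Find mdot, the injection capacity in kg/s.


mdot = II * dP / 1000
mdot = 37.102 * 4763.1 / 1000
mdot = 176.72 kg/s


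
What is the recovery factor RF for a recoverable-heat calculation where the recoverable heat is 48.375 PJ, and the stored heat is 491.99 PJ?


RF = Q_rec / Q_s
RF = 48.375 / 491.99
RF = 0.098325


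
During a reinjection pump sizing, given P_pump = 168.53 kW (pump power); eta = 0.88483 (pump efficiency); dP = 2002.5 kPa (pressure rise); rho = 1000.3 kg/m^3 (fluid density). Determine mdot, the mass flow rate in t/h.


mdot = P_pump * rho * eta / dP
mdot = 168.53 * 1000.3 * 0.88483 / 2002.5
mdot = 74.48946 kg/s
Convert: 74.48946 kg/s * 3.6 = 268.16 t/h
mdot = 268.16 t/h


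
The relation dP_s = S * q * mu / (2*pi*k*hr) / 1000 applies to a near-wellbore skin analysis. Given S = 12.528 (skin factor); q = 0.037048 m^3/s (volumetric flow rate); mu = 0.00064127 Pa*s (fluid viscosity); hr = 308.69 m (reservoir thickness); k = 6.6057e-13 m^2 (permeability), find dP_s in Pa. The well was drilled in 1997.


dP_s = S * q * mu / (2*pi*k*hr) / 1000
dP_s = 12.528 * 0.037048 * 0.00064127 / (2*pi*6.6057e-13*308.69) / 1000
dP_s = 232.3091 kPa
Convert: 232.3091 kPa * 1000.0 = 2.3231e+05 Pa
dP_s = 2.3231e+05 Pa


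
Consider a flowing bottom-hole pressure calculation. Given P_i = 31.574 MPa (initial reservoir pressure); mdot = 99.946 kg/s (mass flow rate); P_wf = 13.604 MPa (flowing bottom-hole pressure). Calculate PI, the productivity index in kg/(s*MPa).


PI = mdot / (P_i - P_wf)
PI = 99.946 / (31.574 - 13.604)
PI = 5.5618 kg/(s*MPa)


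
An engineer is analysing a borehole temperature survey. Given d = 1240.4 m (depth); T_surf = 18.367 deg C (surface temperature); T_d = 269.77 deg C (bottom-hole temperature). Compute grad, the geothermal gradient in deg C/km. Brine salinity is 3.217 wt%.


grad = (T_d - T_surf) / d * 1000
grad = (269.77 - 18.367) / 1240.4 * 1000
grad = 202.68 deg C/km


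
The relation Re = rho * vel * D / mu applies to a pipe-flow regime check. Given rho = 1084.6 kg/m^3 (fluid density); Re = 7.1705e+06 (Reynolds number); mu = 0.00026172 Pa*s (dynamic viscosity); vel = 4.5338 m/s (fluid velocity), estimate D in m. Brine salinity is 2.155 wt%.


D = Re * mu / (rho * vel)
D = 7.1705e+06 * 0.00026172 / (1084.6 * 4.5338)
D = 0.38164 m


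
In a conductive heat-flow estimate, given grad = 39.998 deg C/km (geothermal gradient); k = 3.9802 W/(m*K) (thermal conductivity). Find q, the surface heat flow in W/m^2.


q = k * grad / 1000
q = 3.9802 * 39.998 / 1000
q = 0.15920 W/m^2


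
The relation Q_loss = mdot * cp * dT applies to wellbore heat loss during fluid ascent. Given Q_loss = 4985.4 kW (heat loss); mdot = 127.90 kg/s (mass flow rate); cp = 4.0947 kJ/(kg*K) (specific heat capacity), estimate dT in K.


dT = Q_loss / (mdot * cp)
dT = 4985.4 / (127.90 * 4.0947)
dT = 9.5194 K


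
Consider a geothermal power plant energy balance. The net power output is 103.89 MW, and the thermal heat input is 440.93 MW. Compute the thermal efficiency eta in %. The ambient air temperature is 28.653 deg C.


eta = W_net / Q_in * 100
eta = 103.89 / 440.93 * 100
eta = 23.562 %


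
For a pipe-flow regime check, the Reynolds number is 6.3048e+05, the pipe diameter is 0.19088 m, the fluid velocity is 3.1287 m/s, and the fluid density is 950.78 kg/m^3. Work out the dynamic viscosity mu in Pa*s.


mu = rho * vel * D / Re
mu = 950.78 * 3.1287 * 0.19088 / 6.3048e+05
mu = 0.00090060 Pa*s


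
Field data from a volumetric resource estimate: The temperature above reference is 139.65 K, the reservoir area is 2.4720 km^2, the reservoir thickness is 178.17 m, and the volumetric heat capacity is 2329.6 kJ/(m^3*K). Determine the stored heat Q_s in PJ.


Step 1: Vr = A*1e6*hr = 2.472*1e6*178.17 = 4.404362e+08 m^3
Step 2: Q_s = Vr*rhoc*dT/1e12 = 4.404362e+08*2329.6*139.65/1e12 = 143.29 PJ
Q_s = 143.29 PJ


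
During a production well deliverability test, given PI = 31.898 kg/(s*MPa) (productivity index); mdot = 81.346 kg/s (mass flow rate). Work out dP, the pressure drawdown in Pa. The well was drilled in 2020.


dP = mdot * 1000 / PI
dP = 81.346 * 1000 / 31.898
dP = 2550.191 kPa
Convert: 2550.191 kPa * 1000.0 = 2.5502e+06 Pa
dP = 2.5502e+06 Pa


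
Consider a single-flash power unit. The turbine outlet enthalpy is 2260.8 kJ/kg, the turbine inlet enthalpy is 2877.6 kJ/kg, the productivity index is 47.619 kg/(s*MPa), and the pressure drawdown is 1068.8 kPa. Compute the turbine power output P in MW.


Step 1: mdot = PI * dP / 1000 = 47.619 * 1068.8 / 1000 = 50.89519 kg/s
Step 2: P = mdot*(h_in - h_out)/1000 = 50.89519*(2877.6 - 2260.8)/1000 = 31.392 MW
P = 31.392 MW


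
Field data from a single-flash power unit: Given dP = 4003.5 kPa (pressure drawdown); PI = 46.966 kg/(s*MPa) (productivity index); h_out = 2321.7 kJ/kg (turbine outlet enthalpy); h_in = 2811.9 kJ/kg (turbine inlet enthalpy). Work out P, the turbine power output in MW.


Step 1: mdot = PI * dP / 1000 = 46.966 * 4003.5 / 1000 = 188.0284 kg/s
Step 2: P = mdot*(h_in - h_out)/1000 = 188.0284*(2811.9 - 2321.7)/1000 = 92.172 MW
P = 92.172 MW


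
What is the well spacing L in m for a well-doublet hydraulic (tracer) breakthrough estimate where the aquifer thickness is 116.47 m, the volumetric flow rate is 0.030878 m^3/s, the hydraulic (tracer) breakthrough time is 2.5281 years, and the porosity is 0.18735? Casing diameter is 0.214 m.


L = sqrt(t_bt*365.25*86400*3*Qv / (pi*hr*phi))
L = sqrt(2.5281*365.25*86400*3*0.030878 / (pi*116.47*0.18735))
L = 328.34 m


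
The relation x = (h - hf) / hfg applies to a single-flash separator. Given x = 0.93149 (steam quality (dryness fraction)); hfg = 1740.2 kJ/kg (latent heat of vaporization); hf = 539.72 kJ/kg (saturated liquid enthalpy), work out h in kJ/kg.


h = hf + x * hfg
h = 539.72 + 0.93149 * 1740.2
h = 2160.7 kJ/kg


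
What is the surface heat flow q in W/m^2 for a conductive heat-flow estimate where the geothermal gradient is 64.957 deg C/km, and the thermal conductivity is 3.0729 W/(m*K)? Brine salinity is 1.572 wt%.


q = k * grad / 1000
q = 3.0729 * 64.957 / 1000
q = 0.19961 W/m^2


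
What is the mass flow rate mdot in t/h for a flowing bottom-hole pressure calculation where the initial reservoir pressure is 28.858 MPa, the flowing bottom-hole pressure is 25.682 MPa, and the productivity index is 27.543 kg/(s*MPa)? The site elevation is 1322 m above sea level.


mdot = (P_i - P_wf) * PI
mdot = (28.858 - 25.682) * 27.543
mdot = 87.47657 kg/s
Convert: 87.47657 kg/s * 3.6 = 314.92 t/h
mdot = 314.92 t/h


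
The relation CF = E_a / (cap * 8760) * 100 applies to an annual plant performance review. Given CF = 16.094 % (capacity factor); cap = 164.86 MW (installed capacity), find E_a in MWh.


E_a = CF / 100 * cap * 8760
E_a = 16.094 / 100 * 164.86 * 8760
E_a = 2.3243e+05 MWh


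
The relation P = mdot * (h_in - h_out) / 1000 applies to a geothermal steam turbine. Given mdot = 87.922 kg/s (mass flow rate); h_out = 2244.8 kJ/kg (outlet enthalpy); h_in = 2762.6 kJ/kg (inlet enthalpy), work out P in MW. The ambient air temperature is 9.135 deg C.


P = mdot * (h_in - h_out) / 1000
P = 87.922 * (2762.6 - 2244.8) / 1000
P = 45.526 MW


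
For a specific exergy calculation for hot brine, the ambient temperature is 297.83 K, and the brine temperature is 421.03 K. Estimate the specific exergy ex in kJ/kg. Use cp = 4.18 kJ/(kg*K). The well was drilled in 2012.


ex = cp * ((T_b - T_0) - T_0 * ln(T_b/T_0))
ex = 4.18 * ((421.03 - 297.83) - 297.83 * ln(421.03/297.83))
ex = 84.005 kJ/kg


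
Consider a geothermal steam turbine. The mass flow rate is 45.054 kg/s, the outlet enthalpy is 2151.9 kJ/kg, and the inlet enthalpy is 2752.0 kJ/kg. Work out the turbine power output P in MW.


P = mdot * (h_in - h_out) / 1000
P = 45.054 * (2752.0 - 2151.9) / 1000
P = 27.037 MW


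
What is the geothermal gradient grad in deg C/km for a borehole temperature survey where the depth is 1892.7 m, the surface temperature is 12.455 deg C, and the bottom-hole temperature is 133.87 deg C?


grad = (T_d - T_surf) / d * 1000
grad = (133.87 - 12.455) / 1892.7 * 1000
grad = 64.149 deg C/km


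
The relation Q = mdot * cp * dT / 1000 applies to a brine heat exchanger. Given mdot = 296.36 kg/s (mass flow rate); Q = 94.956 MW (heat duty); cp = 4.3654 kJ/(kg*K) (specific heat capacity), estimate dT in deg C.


dT = Q * 1000 / (mdot * cp)
dT = 94.956 * 1000 / (296.36 * 4.3654)
dT = 73.39708 K
Convert (temperature difference, 1 K = 1 deg C): 73.39708 K = 73.39708 deg C
dT = 73.397 deg C


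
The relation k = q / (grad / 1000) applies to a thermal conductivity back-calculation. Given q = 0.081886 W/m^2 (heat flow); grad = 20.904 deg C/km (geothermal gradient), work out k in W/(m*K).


k = q / (grad / 1000)
k = 0.081886 / (20.904 / 1000)
k = 3.9172 W/(m*K)


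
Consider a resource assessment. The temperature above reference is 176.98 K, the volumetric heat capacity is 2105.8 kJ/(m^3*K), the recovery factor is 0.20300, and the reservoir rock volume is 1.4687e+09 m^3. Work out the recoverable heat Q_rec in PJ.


Step 1: Q_s = Vr*rhoc*dT/1e12 = 1.4687e+09*2105.8*176.98/1e12 = 547.3617 PJ
Step 2: Q_rec = Q_s * RF = 547.3617 * 0.203 = 111.11 PJ
Q_rec = 111.11 PJ


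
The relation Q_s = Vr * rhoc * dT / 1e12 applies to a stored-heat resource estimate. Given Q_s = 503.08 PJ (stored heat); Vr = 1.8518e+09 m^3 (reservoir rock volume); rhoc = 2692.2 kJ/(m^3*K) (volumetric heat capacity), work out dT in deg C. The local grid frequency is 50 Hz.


dT = Q_s * 1e12 / (Vr * rhoc)
dT = 503.08 * 1e12 / (1.8518e+09 * 2692.2)
dT = 100.9103 K
Convert (temperature difference, 1 K = 1 deg C): 100.9103 K = 100.9103 deg C
dT = 100.91 deg C


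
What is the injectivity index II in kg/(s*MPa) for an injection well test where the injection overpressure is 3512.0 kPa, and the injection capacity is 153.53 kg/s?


II = mdot * 1000 / dP
II = 153.53 * 1000 / 3512.0
II = 43.716 kg/(s*MPa)


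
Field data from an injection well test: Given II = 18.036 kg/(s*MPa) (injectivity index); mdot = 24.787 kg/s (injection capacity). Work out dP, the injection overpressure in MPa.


dP = mdot * 1000 / II
dP = 24.787 * 1000 / 18.036
dP = 1374.307 kPa
Convert: 1374.307 kPa * 0.001 = 1.3743 MPa
dP = 1.3743 MPa


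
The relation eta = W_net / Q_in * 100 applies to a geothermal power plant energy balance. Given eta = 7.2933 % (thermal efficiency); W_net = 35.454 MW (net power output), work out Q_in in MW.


Q_in = W_net / (eta / 100)
Q_in = 35.454 / (7.2933 / 100)
Q_in = 486.12 MW


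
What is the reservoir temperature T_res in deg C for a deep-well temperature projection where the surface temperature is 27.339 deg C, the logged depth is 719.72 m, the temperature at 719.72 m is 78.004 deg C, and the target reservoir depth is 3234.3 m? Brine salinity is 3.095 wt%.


Step 1: grad = (T_d1 - T_surf)/d1 * 1000 = (78.004 - 27.339)/719.72 * 1000 = 70.39543 deg C/km
Step 2: T_res = T_surf + grad*d2/1000 = 27.339 + 70.39543*3234.3/1000 = 255.02 deg C
T_res = 255.02 deg C


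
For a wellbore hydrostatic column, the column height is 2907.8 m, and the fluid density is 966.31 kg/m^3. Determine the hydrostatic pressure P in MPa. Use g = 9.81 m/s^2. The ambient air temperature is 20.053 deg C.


P = rho * g * h / 1e6
P = 966.31 * 9.81 * 2907.8 / 1e6
P = 27.564 MPa


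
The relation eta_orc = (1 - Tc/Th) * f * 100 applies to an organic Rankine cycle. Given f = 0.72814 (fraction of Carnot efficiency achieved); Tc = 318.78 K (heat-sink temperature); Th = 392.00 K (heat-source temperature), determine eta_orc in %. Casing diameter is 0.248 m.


eta_orc = (1 - Tc/Th) * f * 100
eta_orc = (1 - 318.78/392.00) * 0.72814 * 100
eta_orc = 13.601 %


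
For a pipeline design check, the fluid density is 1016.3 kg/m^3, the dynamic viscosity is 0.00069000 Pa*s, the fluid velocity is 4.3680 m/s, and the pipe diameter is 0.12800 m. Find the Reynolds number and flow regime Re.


Step 1: Re = rho*vel*D/mu = 1016.3*4.368*0.128/0.00069 = 8.2350e+05
Step 2: Re = 8.2350e+05 > 4000, so flow is turbulent.
Re = 8.2350e+05 (turbulent)


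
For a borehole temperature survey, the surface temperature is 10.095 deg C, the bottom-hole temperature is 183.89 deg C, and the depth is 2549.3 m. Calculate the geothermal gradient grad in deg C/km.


grad = (T_d - T_surf) / d * 1000
grad = (183.89 - 10.095) / 2549.3 * 1000
grad = 68.174 deg C/km


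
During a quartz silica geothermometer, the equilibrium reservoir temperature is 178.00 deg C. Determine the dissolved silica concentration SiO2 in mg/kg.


SiO2 = 10^(5.19 - 1309/(T_eq + 273.15))
SiO2 = 10^(5.19 - 1309/(178.00 + 273.15))
SiO2 = 194.32 mg/kg


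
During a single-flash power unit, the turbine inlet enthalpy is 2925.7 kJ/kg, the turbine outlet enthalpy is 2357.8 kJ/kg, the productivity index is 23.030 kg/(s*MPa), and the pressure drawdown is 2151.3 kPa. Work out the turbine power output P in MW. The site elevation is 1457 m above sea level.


Step 1: mdot = PI * dP / 1000 = 23.03 * 2151.3 / 1000 = 49.54444 kg/s
Step 2: P = mdot*(h_in - h_out)/1000 = 49.54444*(2925.7 - 2357.8)/1000 = 28.136 MW
P = 28.136 MW


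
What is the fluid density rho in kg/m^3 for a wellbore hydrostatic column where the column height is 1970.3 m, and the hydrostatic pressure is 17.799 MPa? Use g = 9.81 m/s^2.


rho = P * 1e6 / (g * h)
rho = 17.799 * 1e6 / (9.81 * 1970.3)
rho = 920.86 kg/m^3


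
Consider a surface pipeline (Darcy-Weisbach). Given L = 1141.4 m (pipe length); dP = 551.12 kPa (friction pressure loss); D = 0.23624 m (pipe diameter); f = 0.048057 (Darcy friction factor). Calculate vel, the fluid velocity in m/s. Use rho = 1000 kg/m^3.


vel = sqrt(dP*1000*2*D / (f*L*rho))
vel = sqrt(551.12*1000*2*0.23624 / (0.048057*1141.4*1000))
vel = 2.1788 m/s


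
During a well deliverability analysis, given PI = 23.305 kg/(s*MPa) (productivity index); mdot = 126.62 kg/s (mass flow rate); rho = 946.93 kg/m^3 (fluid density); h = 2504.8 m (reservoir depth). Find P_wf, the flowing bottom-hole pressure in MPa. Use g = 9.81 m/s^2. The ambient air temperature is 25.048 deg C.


Step 1: P_i = rho*g*h/1e6 = 946.93*9.81*2504.8/1e6 = 23.26805 MPa
Step 2: P_wf = P_i - mdot/PI = 23.26805 - 126.62/23.305 = 17.835 MPa
P_wf = 17.835 MPa


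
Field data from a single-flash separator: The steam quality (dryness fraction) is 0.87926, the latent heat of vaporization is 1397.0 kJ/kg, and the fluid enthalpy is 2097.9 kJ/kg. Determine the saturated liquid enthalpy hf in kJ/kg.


hf = h - x * hfg
hf = 2097.9 - 0.87926 * 1397.0
hf = 869.57 kJ/kg


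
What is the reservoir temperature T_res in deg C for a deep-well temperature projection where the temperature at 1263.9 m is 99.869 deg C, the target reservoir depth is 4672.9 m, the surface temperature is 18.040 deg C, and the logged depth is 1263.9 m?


Step 1: grad = (T_d1 - T_surf)/d1 * 1000 = (99.869 - 18.04)/1263.9 * 1000 = 64.74326 deg C/km
Step 2: T_res = T_surf + grad*d2/1000 = 18.04 + 64.74326*4672.9/1000 = 320.58 deg C
T_res = 320.58 deg C


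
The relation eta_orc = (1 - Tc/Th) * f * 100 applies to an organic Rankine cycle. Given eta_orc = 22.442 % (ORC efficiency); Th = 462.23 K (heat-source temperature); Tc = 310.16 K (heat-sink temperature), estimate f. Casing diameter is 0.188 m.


f = (eta_orc/100) / (1 - Tc/Th)
f = (22.442/100) / (1 - 310.16/462.23)
f = 0.68214


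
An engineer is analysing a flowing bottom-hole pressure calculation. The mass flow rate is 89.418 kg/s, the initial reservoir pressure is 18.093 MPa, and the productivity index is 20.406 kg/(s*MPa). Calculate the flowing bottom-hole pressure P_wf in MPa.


P_wf = P_i - mdot / PI
P_wf = 18.093 - 89.418 / 20.406
P_wf = 13.711 MPa


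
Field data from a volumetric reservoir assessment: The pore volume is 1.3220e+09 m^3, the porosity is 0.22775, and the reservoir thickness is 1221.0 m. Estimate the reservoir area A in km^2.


A = Vp / (1e6 * hr * phi)
A = 1.3220e+09 / (1e6 * 1221.0 * 0.22775)
A = 4.7540 km^2


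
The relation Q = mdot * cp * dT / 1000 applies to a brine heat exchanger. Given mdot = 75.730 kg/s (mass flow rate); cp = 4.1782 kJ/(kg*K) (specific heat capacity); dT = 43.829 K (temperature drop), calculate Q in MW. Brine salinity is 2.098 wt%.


Q = mdot * cp * dT / 1000
Q = 75.730 * 4.1782 * 43.829 / 1000
Q = 13.868 MW


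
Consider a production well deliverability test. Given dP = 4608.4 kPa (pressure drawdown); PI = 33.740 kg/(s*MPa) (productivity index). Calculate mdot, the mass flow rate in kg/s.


mdot = PI * dP / 1000
mdot = 33.740 * 4608.4 / 1000
mdot = 155.49 kg/s


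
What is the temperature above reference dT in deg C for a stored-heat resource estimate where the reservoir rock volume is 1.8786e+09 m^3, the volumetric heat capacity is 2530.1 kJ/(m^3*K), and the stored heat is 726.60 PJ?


dT = Q_s * 1e12 / (Vr * rhoc)
dT = 726.60 * 1e12 / (1.8786e+09 * 2530.1)
dT = 152.8704 K
Convert (temperature difference, 1 K = 1 deg C): 152.8704 K = 152.8704 deg C
dT = 152.87 deg C


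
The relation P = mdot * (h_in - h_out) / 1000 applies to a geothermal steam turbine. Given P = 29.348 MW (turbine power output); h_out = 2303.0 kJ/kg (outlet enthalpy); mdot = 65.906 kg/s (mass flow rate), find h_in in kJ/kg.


h_in = h_out + P * 1000 / mdot
h_in = 2303.0 + 29.348 * 1000 / 65.906
h_in = 2748.3 kJ/kg


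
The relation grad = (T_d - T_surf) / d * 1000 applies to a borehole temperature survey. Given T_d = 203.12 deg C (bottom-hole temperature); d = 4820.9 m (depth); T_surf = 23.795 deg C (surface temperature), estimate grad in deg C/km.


grad = (T_d - T_surf) / d * 1000
grad = (203.12 - 23.795) / 4820.9 * 1000
grad = 37.197 deg C/km


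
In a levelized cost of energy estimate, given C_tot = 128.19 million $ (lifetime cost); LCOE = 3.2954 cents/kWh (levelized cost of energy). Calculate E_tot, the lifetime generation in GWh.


E_tot = C_tot / LCOE * 100
E_tot = 128.19 / 3.2954 * 100
E_tot = 3890.0 GWh


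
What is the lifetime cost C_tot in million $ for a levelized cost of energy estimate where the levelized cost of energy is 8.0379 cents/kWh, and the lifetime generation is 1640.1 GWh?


C_tot = LCOE / 100 * E_tot
C_tot = 8.0379 / 100 * 1640.1
C_tot = 131.83 million $


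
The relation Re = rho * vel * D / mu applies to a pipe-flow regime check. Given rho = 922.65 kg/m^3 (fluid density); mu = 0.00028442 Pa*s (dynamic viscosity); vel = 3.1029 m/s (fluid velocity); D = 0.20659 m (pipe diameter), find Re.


Re = rho * vel * D / mu
Re = 922.65 * 3.1029 * 0.20659 / 0.00028442
Re = 2.0795e+06


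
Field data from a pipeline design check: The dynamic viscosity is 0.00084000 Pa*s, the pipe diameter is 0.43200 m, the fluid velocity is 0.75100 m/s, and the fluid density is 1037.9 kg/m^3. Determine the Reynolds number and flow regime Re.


Step 1: Re = rho*vel*D/mu = 1037.9*0.751*0.432/0.00084 = 4.0087e+05
Step 2: Re = 4.0087e+05 > 4000, so flow is turbulent.
Re = 4.0087e+05 (turbulent)


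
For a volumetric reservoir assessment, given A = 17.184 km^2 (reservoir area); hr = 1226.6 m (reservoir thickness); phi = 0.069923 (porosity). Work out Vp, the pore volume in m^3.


Vp = A * 1e6 * hr * phi
Vp = 17.184 * 1e6 * 1226.6 * 0.069923
Vp = 1.4738e+09 m^3


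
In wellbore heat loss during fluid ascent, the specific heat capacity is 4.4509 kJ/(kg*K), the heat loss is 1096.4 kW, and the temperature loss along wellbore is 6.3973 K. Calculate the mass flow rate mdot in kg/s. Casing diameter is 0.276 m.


mdot = Q_loss / (cp * dT)
mdot = 1096.4 / (4.4509 * 6.3973)
mdot = 38.506 kg/s


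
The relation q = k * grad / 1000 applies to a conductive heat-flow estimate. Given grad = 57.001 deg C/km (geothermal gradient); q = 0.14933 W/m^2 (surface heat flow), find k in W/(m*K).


k = q * 1000 / grad
k = 0.14933 * 1000 / 57.001
k = 2.6198 W/(m*K)


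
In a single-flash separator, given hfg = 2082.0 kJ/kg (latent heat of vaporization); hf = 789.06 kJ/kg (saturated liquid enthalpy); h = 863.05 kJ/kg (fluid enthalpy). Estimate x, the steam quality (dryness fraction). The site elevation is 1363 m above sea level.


x = (h - hf) / hfg
x = (863.05 - 789.06) / 2082.0
x = 0.035538


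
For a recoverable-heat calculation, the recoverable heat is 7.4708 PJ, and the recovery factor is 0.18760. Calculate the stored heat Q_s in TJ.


Q_s = Q_rec / RF
Q_s = 7.4708 / 0.18760
Q_s = 39.82303 PJ
Convert: 39.82303 PJ * 1000.0 = 39823 TJ
Q_s = 39823 TJ


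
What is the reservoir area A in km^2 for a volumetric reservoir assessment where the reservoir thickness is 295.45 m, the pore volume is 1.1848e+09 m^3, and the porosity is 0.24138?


A = Vp / (1e6 * hr * phi)
A = 1.1848e+09 / (1e6 * 295.45 * 0.24138)
A = 16.613 km^2


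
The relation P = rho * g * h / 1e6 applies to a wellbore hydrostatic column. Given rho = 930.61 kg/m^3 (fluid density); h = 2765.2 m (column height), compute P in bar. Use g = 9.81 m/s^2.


P = rho * g * h / 1e6
P = 930.61 * 9.81 * 2765.2 / 1e6
P = 25.24430 MPa
Convert: 25.24430 MPa * 10.0 = 252.44 bar
P = 252.44 bar


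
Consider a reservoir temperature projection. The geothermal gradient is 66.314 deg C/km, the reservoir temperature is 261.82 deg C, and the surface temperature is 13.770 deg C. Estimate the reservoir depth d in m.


d = (T_res - T_surf) / grad * 1000
d = (261.82 - 13.770) / 66.314 * 1000
d = 3740.5 m


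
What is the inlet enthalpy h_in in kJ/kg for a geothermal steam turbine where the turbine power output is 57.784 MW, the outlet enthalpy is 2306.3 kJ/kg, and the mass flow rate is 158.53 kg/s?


h_in = h_out + P * 1000 / mdot
h_in = 2306.3 + 57.784 * 1000 / 158.53
h_in = 2670.8 kJ/kg


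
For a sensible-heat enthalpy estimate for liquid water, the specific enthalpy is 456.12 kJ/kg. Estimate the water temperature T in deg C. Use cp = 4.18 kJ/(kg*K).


T = h / cp
T = 456.12 / 4.18
T = 109.12 deg C


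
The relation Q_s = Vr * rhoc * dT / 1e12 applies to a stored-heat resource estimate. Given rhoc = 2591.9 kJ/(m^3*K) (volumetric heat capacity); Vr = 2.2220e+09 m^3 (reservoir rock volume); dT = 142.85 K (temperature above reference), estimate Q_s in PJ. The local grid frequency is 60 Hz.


Q_s = Vr * rhoc * dT / 1e12
Q_s = 2.2220e+09 * 2591.9 * 142.85 / 1e12
Q_s = 822.70 PJ


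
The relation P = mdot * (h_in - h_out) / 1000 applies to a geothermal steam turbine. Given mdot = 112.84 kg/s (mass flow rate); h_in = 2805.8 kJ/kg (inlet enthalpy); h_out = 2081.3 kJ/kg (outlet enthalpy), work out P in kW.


P = mdot * (h_in - h_out) / 1000
P = 112.84 * (2805.8 - 2081.3) / 1000
P = 81.75258 MW
Convert: 81.75258 MW * 1000.0 = 81753 kW
P = 81753 kW


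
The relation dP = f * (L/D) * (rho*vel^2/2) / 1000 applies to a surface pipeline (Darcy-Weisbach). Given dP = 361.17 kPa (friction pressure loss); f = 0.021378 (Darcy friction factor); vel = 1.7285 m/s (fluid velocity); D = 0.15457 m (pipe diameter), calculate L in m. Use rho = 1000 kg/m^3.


L = dP*1000*D / (f*rho*vel^2/2)
L = 361.17*1000*0.15457 / (0.021378*1000*1.7285^2/2)
L = 1748.1 m


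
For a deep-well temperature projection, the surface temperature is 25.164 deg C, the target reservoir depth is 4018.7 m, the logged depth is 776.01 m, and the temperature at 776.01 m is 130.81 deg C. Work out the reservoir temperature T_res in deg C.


Step 1: grad = (T_d1 - T_surf)/d1 * 1000 = (130.81 - 25.164)/776.01 * 1000 = 136.1400 deg C/km
Step 2: T_res = T_surf + grad*d2/1000 = 25.164 + 136.1400*4018.7/1000 = 572.27 deg C
T_res = 572.27 deg C


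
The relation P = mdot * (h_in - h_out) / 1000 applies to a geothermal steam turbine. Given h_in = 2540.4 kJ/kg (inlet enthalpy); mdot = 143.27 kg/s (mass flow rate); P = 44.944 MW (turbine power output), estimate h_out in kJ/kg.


h_out = h_in - P * 1000 / mdot
h_out = 2540.4 - 44.944 * 1000 / 143.27
h_out = 2226.7 kJ/kg


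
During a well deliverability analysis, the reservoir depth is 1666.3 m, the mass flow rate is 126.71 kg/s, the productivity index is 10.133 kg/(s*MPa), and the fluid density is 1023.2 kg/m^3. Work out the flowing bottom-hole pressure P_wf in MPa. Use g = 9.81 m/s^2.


Step 1: P_i = rho*g*h/1e6 = 1023.2*9.81*1666.3/1e6 = 16.72564 MPa
Step 2: P_wf = P_i - mdot/PI = 16.72564 - 126.71/10.133 = 4.2210 MPa
P_wf = 4.2210 MPa


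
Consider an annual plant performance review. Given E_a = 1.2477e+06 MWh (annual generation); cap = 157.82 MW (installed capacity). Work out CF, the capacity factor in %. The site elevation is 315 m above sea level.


CF = E_a / (cap * 8760) * 100
CF = 1.2477e+06 / (157.82 * 8760) * 100
CF = 90.249 %


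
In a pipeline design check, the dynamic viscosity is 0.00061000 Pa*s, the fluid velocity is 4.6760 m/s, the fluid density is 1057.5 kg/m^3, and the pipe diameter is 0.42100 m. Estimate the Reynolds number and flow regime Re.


Step 1: Re = rho*vel*D/mu = 1057.5*4.676*0.421/0.00061 = 3.4128e+06
Step 2: Re = 3.4128e+06 > 4000, so flow is turbulent.
Re = 3.4128e+06 (turbulent)


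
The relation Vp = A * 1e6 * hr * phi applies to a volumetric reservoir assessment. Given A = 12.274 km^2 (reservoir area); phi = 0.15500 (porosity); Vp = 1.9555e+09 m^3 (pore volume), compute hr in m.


hr = Vp / (A * 1e6 * phi)
hr = 1.9555e+09 / (12.274 * 1e6 * 0.15500)
hr = 1027.9 m


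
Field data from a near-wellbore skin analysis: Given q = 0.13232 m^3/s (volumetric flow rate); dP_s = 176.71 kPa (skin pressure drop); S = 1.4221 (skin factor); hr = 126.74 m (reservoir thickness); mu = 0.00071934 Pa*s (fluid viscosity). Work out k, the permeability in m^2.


k = S*q*mu / (2*pi*dP_s*1000*hr)
k = 1.4221*0.13232*0.00071934 / (2*pi*176.71*1000*126.74)
k = 9.6191e-13 m^2


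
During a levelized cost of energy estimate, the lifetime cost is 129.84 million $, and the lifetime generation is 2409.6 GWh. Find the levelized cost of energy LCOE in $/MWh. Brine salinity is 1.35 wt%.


LCOE = C_tot / E_tot * 100
LCOE = 129.84 / 2409.6 * 100
LCOE = 5.388446 cents/kWh
Convert: 5.388446 cents/kWh * 10.0 = 53.884 $/MWh
LCOE = 53.884 $/MWh


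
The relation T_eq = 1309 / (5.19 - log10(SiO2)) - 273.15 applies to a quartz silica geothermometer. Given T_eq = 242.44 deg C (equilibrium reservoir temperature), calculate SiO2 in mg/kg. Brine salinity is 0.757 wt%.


SiO2 = 10^(5.19 - 1309/(T_eq + 273.15))
SiO2 = 10^(5.19 - 1309/(242.44 + 273.15))
SiO2 = 447.88 mg/kg


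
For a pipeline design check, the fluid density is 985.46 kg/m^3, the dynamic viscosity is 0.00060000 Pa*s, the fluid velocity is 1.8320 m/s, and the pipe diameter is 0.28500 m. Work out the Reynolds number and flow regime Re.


Step 1: Re = rho*vel*D/mu = 985.46*1.832*0.285/0.0006 = 8.5755e+05
Step 2: Re = 8.5755e+05 > 4000, so flow is turbulent.
Re = 8.5755e+05 (turbulent)


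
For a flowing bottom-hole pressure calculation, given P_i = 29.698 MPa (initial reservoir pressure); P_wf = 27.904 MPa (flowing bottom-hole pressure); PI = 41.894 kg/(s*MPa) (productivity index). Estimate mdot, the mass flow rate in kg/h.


mdot = (P_i - P_wf) * PI
mdot = (29.698 - 27.904) * 41.894
mdot = 75.15784 kg/s
Convert: 75.15784 kg/s * 3600.0 = 2.7057e+05 kg/h
mdot = 2.7057e+05 kg/h


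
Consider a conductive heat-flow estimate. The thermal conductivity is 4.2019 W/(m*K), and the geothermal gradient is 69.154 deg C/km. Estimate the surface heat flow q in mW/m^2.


q = k * grad / 1000
q = 4.2019 * 69.154 / 1000
q = 0.2905782 W/m^2
Convert: 0.2905782 W/m^2 * 1000.0 = 290.58 mW/m^2
q = 290.58 mW/m^2


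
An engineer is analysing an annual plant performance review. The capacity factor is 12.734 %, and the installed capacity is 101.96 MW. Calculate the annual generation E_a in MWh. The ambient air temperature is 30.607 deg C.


E_a = CF / 100 * cap * 8760
E_a = 12.734 / 100 * 101.96 * 8760
E_a = 1.1374e+05 MWh


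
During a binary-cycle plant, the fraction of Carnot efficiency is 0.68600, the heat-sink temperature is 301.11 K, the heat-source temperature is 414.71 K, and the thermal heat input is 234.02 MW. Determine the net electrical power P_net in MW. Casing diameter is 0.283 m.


Step 1: eta = (1 - Tc/Th)*f = (1 - 301.11/414.71)*0.686 = 0.1879135
Step 2: P_net = eta * Q_in = 0.1879135 * 234.02 = 43.976 MW
P_net = 43.976 MW


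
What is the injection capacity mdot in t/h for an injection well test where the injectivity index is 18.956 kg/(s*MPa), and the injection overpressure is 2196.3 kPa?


mdot = II * dP / 1000
mdot = 18.956 * 2196.3 / 1000
mdot = 41.63306 kg/s
Convert: 41.63306 kg/s * 3.6 = 149.88 t/h
mdot = 149.88 t/h


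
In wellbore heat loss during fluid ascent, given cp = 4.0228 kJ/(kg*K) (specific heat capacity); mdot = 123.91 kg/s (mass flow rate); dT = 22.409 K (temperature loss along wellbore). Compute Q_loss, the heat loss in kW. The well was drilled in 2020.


Q_loss = mdot * cp * dT
Q_loss = 123.91 * 4.0228 * 22.409
Q_loss = 11170 kW


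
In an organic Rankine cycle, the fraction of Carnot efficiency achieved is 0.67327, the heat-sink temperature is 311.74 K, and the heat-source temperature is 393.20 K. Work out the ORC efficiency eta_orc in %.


eta_orc = (1 - Tc/Th) * f * 100
eta_orc = (1 - 311.74/393.20) * 0.67327 * 100
eta_orc = 13.948 %


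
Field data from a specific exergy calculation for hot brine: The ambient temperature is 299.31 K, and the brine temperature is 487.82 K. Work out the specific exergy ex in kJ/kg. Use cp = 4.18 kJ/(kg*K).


ex = cp * ((T_b - T_0) - T_0 * ln(T_b/T_0))
ex = 4.18 * ((487.82 - 299.31) - 299.31 * ln(487.82/299.31))
ex = 176.84 kJ/kg
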